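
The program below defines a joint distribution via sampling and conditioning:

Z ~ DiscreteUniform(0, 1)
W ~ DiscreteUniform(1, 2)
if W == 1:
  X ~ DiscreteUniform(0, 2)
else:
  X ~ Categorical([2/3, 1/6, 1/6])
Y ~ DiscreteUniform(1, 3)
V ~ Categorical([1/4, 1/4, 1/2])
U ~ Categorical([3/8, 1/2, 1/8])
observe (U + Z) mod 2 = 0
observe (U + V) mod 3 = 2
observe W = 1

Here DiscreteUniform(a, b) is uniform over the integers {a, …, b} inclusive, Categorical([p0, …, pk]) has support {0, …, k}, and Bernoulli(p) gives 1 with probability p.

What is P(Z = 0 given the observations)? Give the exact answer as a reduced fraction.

P(Z = 0 | obs) = 7/11

Enumerate traces; 27 have nonzero weight after conditioning:
  (Z=0, W=1, X=0, Y=1, V=0, U=2) weight 1/1152
  (Z=0, W=1, X=0, Y=1, V=2, U=0) weight 1/192
  (Z=0, W=1, X=0, Y=2, V=0, U=2) weight 1/1152
  (Z=0, W=1, X=0, Y=2, V=2, U=0) weight 1/192
  (Z=0, W=1, X=0, Y=3, V=0, U=2) weight 1/1152
  (Z=0, W=1, X=0, Y=3, V=2, U=0) weight 1/192
  (Z=0, W=1, X=1, Y=1, V=0, U=2) weight 1/1152
  (Z=0, W=1, X=1, Y=1, V=2, U=0) weight 1/192
  (Z=1, W=1, X=0, Y=1, V=1, U=1) weight 1/288
  … 18 more
Group by Z:
  weight(Z=0) = 7/128
  weight(Z=1) = 1/32
Total weight = 7/128 + 1/32 = 11/128
P(Z=0 | obs) = 7/128 / 11/128 = 7/11
P(Z=1 | obs) = 1/32 / 11/128 = 4/11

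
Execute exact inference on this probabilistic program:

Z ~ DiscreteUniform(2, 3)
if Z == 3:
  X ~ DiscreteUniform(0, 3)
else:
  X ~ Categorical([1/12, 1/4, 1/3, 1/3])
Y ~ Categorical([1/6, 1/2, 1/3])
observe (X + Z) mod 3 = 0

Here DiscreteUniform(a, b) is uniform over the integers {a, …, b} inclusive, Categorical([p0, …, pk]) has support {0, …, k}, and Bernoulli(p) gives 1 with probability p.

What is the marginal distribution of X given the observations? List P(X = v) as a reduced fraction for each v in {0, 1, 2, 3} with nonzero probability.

Enumerate traces; 9 have nonzero weight after conditioning:
  (Z=2, X=1, Y=0) weight 1/48
  (Z=2, X=1, Y=1) weight 1/16
  (Z=2, X=1, Y=2) weight 1/24
  (Z=3, X=0, Y=0) weight 1/48
  (Z=3, X=0, Y=1) weight 1/16
  (Z=3, X=0, Y=2) weight 1/24
  (Z=3, X=3, Y=0) weight 1/48
  (Z=3, X=3, Y=1) weight 1/16
  … 1 more
Group by X:
  weight(X=0) = 1/8
  weight(X=1) = 1/8
  weight(X=3) = 1/8
Total weight = 1/8 + 1/8 + 1/8 = 3/8
P(X=0 | obs) = 1/8 / 3/8 = 1/3
P(X=1 | obs) = 1/8 / 3/8 = 1/3
P(X=3 | obs) = 1/8 / 3/8 = 1/3

P(X=0) = 1/3, P(X=1) = 1/3, P(X=3) = 1/3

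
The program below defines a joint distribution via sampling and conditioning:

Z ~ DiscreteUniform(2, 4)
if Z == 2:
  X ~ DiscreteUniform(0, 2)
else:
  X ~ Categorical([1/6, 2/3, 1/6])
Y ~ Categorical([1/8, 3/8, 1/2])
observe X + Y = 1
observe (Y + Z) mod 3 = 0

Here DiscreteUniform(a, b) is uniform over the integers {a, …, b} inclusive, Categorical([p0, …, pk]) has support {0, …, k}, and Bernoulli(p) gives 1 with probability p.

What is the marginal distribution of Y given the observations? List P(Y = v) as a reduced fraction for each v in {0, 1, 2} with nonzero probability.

P(Y=0) = 2/5, P(Y=1) = 3/5

Enumerate traces; 2 have nonzero weight after conditioning:
  (Z=2, X=0, Y=1) weight 1/24
  (Z=3, X=1, Y=0) weight 1/36
Group by Y:
  weight(Y=0) = 1/36
  weight(Y=1) = 1/24
Total weight = 1/36 + 1/24 = 5/72
P(Y=0 | obs) = 1/36 / 5/72 = 2/5
P(Y=1 | obs) = 1/24 / 5/72 = 3/5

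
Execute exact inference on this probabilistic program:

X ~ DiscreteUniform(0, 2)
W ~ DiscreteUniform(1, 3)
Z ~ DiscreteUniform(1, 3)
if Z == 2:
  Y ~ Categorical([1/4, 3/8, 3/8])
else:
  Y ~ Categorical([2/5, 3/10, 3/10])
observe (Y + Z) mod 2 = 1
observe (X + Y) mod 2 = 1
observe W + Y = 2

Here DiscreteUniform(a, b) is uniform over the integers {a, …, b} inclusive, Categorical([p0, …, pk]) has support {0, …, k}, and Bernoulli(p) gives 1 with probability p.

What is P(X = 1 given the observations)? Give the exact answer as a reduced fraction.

Enumerate traces; 4 have nonzero weight after conditioning:
  (X=0, W=1, Z=2, Y=1) weight 1/72
  (X=1, W=2, Z=1, Y=0) weight 2/135
  (X=1, W=2, Z=3, Y=0) weight 2/135
  (X=2, W=1, Z=2, Y=1) weight 1/72
Group by X:
  weight(X=0) = 1/72
  weight(X=1) = 4/135
  weight(X=2) = 1/72
Total weight = 1/72 + 4/135 + 1/72 = 31/540
P(X=0 | obs) = 1/72 / 31/540 = 15/62
P(X=1 | obs) = 4/135 / 31/540 = 16/31
P(X=2 | obs) = 1/72 / 31/540 = 15/62

P(X = 1 | obs) = 16/31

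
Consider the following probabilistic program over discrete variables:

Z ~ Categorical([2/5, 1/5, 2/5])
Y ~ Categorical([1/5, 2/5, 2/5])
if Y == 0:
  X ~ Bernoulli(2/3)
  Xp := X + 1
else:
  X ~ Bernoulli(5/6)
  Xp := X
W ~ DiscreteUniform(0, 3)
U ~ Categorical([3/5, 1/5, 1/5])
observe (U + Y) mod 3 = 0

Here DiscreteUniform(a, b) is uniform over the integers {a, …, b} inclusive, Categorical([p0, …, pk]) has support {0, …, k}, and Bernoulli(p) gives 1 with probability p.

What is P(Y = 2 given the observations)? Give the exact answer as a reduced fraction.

Enumerate traces; 72 have nonzero weight after conditioning:
  (Z=0, Y=0, X=0, W=0, U=0) weight 1/250
  (Z=0, Y=0, X=0, W=1, U=0) weight 1/250
  (Z=0, Y=0, X=0, W=2, U=0) weight 1/250
  (Z=0, Y=0, X=0, W=3, U=0) weight 1/250
  (Z=0, Y=0, X=1, W=0, U=0) weight 1/125
  (Z=0, Y=0, X=1, W=1, U=0) weight 1/125
  (Z=0, Y=0, X=1, W=2, U=0) weight 1/125
  (Z=0, Y=0, X=1, W=3, U=0) weight 1/125
  (Z=0, Y=1, X=0, W=0, U=2) weight 1/750
  (Z=0, Y=2, X=0, W=0, U=1) weight 1/750
  … 62 more
Group by Y:
  weight(Y=0) = 3/25
  weight(Y=1) = 2/25
  weight(Y=2) = 2/25
Total weight = 3/25 + 2/25 + 2/25 = 7/25
P(Y=0 | obs) = 3/25 / 7/25 = 3/7
P(Y=1 | obs) = 2/25 / 7/25 = 2/7
P(Y=2 | obs) = 2/25 / 7/25 = 2/7

P(Y = 2 | obs) = 2/7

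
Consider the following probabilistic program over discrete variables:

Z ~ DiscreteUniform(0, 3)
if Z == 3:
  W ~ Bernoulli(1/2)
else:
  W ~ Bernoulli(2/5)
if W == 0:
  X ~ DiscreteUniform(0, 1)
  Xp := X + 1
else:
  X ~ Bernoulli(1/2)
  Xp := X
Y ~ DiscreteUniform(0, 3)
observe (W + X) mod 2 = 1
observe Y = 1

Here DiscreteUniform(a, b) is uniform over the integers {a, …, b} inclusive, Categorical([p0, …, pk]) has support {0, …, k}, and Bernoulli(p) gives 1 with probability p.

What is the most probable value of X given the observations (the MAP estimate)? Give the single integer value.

Enumerate traces; 8 have nonzero weight after conditioning:
  (Z=0, W=0, X=1, Y=1) weight 3/160
  (Z=0, W=1, X=0, Y=1) weight 1/80
  (Z=1, W=0, X=1, Y=1) weight 3/160
  (Z=1, W=1, X=0, Y=1) weight 1/80
  (Z=2, W=0, X=1, Y=1) weight 3/160
  (Z=2, W=1, X=0, Y=1) weight 1/80
  (Z=3, W=0, X=1, Y=1) weight 1/64
  (Z=3, W=1, X=0, Y=1) weight 1/64
Group by X:
  weight(X=0) = 17/320
  weight(X=1) = 23/320
Total weight = 17/320 + 23/320 = 1/8
P(X=0 | obs) = 17/320 / 1/8 = 17/40
P(X=1 | obs) = 23/320 / 1/8 = 23/40
argmax = 1

argmax_v P(X = v | obs) = 1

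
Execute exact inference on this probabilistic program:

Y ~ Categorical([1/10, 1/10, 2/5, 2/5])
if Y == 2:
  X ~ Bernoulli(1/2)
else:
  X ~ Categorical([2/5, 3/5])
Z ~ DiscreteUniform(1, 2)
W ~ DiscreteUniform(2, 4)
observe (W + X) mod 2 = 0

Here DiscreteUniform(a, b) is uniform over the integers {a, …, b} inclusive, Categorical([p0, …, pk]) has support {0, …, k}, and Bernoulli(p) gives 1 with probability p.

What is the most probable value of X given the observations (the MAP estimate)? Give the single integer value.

Enumerate traces; 24 have nonzero weight after conditioning:
  (Y=0, X=0, Z=1, W=2) weight 1/150
  (Y=0, X=0, Z=1, W=4) weight 1/150
  (Y=0, X=0, Z=2, W=2) weight 1/150
  (Y=0, X=0, Z=2, W=4) weight 1/150
  (Y=0, X=1, Z=1, W=3) weight 1/100
  (Y=0, X=1, Z=2, W=3) weight 1/100
  (Y=1, X=0, Z=1, W=2) weight 1/150
  (Y=1, X=0, Z=1, W=4) weight 1/150
  … 16 more
Group by X:
  weight(X=0) = 22/75
  weight(X=1) = 14/75
Total weight = 22/75 + 14/75 = 12/25
P(X=0 | obs) = 22/75 / 12/25 = 11/18
P(X=1 | obs) = 14/75 / 12/25 = 7/18
argmax = 0

argmax_v P(X = v | obs) = 0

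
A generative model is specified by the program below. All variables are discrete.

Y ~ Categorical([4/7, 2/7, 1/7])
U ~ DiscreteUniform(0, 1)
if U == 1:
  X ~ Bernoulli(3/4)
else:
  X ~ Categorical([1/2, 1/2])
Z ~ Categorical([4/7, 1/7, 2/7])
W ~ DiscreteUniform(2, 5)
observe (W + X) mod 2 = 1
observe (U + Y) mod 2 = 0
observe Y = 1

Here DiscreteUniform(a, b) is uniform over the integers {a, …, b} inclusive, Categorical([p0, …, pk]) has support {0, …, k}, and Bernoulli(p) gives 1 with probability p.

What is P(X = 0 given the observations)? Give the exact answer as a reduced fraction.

P(X = 0 | obs) = 1/4

Enumerate traces; 12 have nonzero weight after conditioning:
  (Y=1, U=1, X=0, Z=0, W=3) weight 1/196
  (Y=1, U=1, X=0, Z=0, W=5) weight 1/196
  (Y=1, U=1, X=0, Z=1, W=3) weight 1/784
  (Y=1, U=1, X=0, Z=1, W=5) weight 1/784
  (Y=1, U=1, X=0, Z=2, W=3) weight 1/392
  (Y=1, U=1, X=0, Z=2, W=5) weight 1/392
  (Y=1, U=1, X=1, Z=0, W=2) weight 3/196
  (Y=1, U=1, X=1, Z=0, W=4) weight 3/196
  … 4 more
Group by X:
  weight(X=0) = 1/56
  weight(X=1) = 3/56
Total weight = 1/56 + 3/56 = 1/14
P(X=0 | obs) = 1/56 / 1/14 = 1/4
P(X=1 | obs) = 3/56 / 1/14 = 3/4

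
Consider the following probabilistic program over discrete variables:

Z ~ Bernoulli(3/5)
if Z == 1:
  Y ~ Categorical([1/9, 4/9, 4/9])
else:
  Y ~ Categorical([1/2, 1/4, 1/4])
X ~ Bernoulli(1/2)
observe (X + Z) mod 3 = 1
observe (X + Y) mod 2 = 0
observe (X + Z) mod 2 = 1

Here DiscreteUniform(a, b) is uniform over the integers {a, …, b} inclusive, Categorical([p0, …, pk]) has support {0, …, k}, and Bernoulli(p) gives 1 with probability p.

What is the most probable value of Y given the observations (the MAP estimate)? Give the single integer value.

argmax_v P(Y = v | obs) = 2

Enumerate traces; 3 have nonzero weight after conditioning:
  (Z=0, Y=1, X=1) weight 1/20
  (Z=1, Y=0, X=0) weight 1/30
  (Z=1, Y=2, X=0) weight 2/15
Group by Y:
  weight(Y=0) = 1/30
  weight(Y=1) = 1/20
  weight(Y=2) = 2/15
Total weight = 1/30 + 1/20 + 2/15 = 13/60
P(Y=0 | obs) = 1/30 / 13/60 = 2/13
P(Y=1 | obs) = 1/20 / 13/60 = 3/13
P(Y=2 | obs) = 2/15 / 13/60 = 8/13
argmax = 2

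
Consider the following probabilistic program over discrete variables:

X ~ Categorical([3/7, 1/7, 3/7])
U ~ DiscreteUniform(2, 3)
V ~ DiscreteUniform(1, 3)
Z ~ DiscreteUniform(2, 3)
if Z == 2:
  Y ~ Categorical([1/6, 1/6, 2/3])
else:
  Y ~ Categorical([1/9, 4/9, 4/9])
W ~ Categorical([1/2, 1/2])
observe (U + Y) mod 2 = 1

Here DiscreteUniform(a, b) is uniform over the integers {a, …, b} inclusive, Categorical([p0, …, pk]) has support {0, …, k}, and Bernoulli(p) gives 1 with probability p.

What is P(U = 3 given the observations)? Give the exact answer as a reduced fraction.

Enumerate traces; 108 have nonzero weight after conditioning:
  (X=0, U=2, V=1, Z=2, Y=1, W=0) weight 1/336
  (X=0, U=2, V=1, Z=2, Y=1, W=1) weight 1/336
  (X=0, U=2, V=1, Z=3, Y=1, W=0) weight 1/126
  (X=0, U=2, V=1, Z=3, Y=1, W=1) weight 1/126
  (X=0, U=2, V=2, Z=2, Y=1, W=0) weight 1/336
  (X=0, U=2, V=2, Z=2, Y=1, W=1) weight 1/336
  (X=0, U=2, V=2, Z=3, Y=1, W=0) weight 1/126
  (X=0, U=2, V=2, Z=3, Y=1, W=1) weight 1/126
  (X=0, U=3, V=1, Z=2, Y=0, W=0) weight 1/336
  … 99 more
Group by U:
  weight(U=2) = 11/72
  weight(U=3) = 25/72
Total weight = 11/72 + 25/72 = 1/2
P(U=2 | obs) = 11/72 / 1/2 = 11/36
P(U=3 | obs) = 25/72 / 1/2 = 25/36

P(U = 3 | obs) = 25/36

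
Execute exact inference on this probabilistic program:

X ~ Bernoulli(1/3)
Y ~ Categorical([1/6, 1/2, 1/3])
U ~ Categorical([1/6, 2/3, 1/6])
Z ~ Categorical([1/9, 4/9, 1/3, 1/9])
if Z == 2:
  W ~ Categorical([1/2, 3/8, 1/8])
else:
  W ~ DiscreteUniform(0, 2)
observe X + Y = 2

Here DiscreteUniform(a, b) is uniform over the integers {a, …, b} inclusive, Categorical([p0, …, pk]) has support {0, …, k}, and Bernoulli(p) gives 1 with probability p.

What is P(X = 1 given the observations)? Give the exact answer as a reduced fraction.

P(X = 1 | obs) = 3/7

Enumerate traces; 72 have nonzero weight after conditioning:
  (X=0, Y=2, U=0, Z=0, W=0) weight 1/729
  (X=0, Y=2, U=0, Z=0, W=1) weight 1/729
  (X=0, Y=2, U=0, Z=0, W=2) weight 1/729
  (X=0, Y=2, U=0, Z=1, W=0) weight 4/729
  (X=0, Y=2, U=0, Z=1, W=1) weight 4/729
  (X=0, Y=2, U=0, Z=1, W=2) weight 4/729
  (X=0, Y=2, U=0, Z=2, W=0) weight 1/162
  (X=0, Y=2, U=0, Z=2, W=1) weight 1/216
  (X=1, Y=1, U=0, Z=0, W=0) weight 1/972
  … 63 more
Group by X:
  weight(X=0) = 2/9
  weight(X=1) = 1/6
Total weight = 2/9 + 1/6 = 7/18
P(X=0 | obs) = 2/9 / 7/18 = 4/7
P(X=1 | obs) = 1/6 / 7/18 = 3/7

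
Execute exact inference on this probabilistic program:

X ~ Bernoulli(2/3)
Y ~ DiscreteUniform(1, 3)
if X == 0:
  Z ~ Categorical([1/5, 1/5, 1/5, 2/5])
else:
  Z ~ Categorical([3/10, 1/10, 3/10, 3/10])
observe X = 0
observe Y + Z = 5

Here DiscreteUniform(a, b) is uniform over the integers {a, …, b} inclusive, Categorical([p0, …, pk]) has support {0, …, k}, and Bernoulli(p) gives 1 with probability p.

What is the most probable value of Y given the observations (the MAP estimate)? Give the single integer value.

argmax_v P(Y = v | obs) = 2

Enumerate traces; 2 have nonzero weight after conditioning:
  (X=0, Y=2, Z=3) weight 2/45
  (X=0, Y=3, Z=2) weight 1/45
Group by Y:
  weight(Y=2) = 2/45
  weight(Y=3) = 1/45
Total weight = 2/45 + 1/45 = 1/15
P(Y=2 | obs) = 2/45 / 1/15 = 2/3
P(Y=3 | obs) = 1/45 / 1/15 = 1/3
argmax = 2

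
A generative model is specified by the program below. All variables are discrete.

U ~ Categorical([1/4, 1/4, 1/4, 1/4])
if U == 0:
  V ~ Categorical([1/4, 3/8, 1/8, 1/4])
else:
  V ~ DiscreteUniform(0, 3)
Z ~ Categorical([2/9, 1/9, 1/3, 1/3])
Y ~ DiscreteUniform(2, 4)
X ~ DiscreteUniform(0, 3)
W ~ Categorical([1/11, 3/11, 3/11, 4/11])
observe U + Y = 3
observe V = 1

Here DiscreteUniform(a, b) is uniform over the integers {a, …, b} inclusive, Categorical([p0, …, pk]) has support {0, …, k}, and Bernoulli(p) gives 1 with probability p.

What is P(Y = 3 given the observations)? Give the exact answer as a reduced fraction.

P(Y = 3 | obs) = 3/5

Enumerate traces; 128 have nonzero weight after conditioning:
  (U=0, V=1, Z=0, Y=3, X=0, W=0) weight 1/6336
  (U=0, V=1, Z=0, Y=3, X=0, W=1) weight 1/2112
  (U=0, V=1, Z=0, Y=3, X=0, W=2) weight 1/2112
  (U=0, V=1, Z=0, Y=3, X=0, W=3) weight 1/1584
  (U=0, V=1, Z=0, Y=3, X=1, W=0) weight 1/6336
  (U=0, V=1, Z=0, Y=3, X=1, W=1) weight 1/2112
  (U=0, V=1, Z=0, Y=3, X=1, W=2) weight 1/2112
  (U=0, V=1, Z=0, Y=3, X=1, W=3) weight 1/1584
  (U=1, V=1, Z=0, Y=2, X=0, W=0) weight 1/9504
  … 119 more
Group by Y:
  weight(Y=2) = 1/48
  weight(Y=3) = 1/32
Total weight = 1/48 + 1/32 = 5/96
P(Y=2 | obs) = 1/48 / 5/96 = 2/5
P(Y=3 | obs) = 1/32 / 5/96 = 3/5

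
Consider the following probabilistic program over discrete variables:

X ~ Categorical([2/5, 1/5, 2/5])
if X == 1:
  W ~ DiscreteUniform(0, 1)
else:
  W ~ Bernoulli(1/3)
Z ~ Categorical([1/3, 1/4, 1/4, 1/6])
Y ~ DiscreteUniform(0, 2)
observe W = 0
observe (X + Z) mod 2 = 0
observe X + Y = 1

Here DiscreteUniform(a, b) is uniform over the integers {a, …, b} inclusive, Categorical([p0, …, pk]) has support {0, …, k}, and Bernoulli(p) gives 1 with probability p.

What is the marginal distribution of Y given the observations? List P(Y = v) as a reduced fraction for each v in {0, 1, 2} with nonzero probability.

Enumerate traces; 4 have nonzero weight after conditioning:
  (X=0, W=0, Z=0, Y=1) weight 4/135
  (X=0, W=0, Z=2, Y=1) weight 1/45
  (X=1, W=0, Z=1, Y=0) weight 1/120
  (X=1, W=0, Z=3, Y=0) weight 1/180
Group by Y:
  weight(Y=0) = 1/72
  weight(Y=1) = 7/135
Total weight = 1/72 + 7/135 = 71/1080
P(Y=0 | obs) = 1/72 / 71/1080 = 15/71
P(Y=1 | obs) = 7/135 / 71/1080 = 56/71

P(Y=0) = 15/71, P(Y=1) = 56/71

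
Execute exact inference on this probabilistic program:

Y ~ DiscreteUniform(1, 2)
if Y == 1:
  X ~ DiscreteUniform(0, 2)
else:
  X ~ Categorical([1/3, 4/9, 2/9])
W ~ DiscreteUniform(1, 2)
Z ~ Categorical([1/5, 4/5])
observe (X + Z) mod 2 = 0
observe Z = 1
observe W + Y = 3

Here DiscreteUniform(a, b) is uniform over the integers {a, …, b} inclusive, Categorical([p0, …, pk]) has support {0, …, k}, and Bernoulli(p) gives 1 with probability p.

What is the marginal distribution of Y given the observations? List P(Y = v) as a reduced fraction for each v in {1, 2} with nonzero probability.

P(Y=1) = 3/7, P(Y=2) = 4/7

Enumerate traces; 2 have nonzero weight after conditioning:
  (Y=1, X=1, W=2, Z=1) weight 1/15
  (Y=2, X=1, W=1, Z=1) weight 4/45
Group by Y:
  weight(Y=1) = 1/15
  weight(Y=2) = 4/45
Total weight = 1/15 + 4/45 = 7/45
P(Y=1 | obs) = 1/15 / 7/45 = 3/7
P(Y=2 | obs) = 4/45 / 7/45 = 4/7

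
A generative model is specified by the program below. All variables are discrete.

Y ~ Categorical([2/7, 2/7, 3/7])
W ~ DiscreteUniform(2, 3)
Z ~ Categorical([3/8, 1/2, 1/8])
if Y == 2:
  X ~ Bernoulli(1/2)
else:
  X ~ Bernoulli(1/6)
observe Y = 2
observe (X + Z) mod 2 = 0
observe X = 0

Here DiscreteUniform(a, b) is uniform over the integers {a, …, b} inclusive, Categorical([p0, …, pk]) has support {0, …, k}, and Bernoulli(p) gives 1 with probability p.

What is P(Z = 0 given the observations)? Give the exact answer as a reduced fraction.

P(Z = 0 | obs) = 3/4

Enumerate traces; 4 have nonzero weight after conditioning:
  (Y=2, W=2, Z=0, X=0) weight 9/224
  (Y=2, W=2, Z=2, X=0) weight 3/224
  (Y=2, W=3, Z=0, X=0) weight 9/224
  (Y=2, W=3, Z=2, X=0) weight 3/224
Group by Z:
  weight(Z=0) = 9/112
  weight(Z=2) = 3/112
Total weight = 9/112 + 3/112 = 3/28
P(Z=0 | obs) = 9/112 / 3/28 = 3/4
P(Z=2 | obs) = 3/112 / 3/28 = 1/4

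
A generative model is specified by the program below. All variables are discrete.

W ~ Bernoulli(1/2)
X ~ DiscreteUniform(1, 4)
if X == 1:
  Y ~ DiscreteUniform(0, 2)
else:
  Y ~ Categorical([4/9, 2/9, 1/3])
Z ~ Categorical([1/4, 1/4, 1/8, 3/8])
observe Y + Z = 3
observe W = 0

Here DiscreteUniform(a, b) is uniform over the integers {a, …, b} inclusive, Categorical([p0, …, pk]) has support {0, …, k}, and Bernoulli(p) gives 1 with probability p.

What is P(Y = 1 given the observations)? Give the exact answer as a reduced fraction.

P(Y = 1 | obs) = 3/26

Enumerate traces; 12 have nonzero weight after conditioning:
  (W=0, X=1, Y=0, Z=3) weight 1/64
  (W=0, X=1, Y=1, Z=2) weight 1/192
  (W=0, X=1, Y=2, Z=1) weight 1/96
  (W=0, X=2, Y=0, Z=3) weight 1/48
  (W=0, X=2, Y=1, Z=2) weight 1/288
  (W=0, X=2, Y=2, Z=1) weight 1/96
  (W=0, X=3, Y=0, Z=3) weight 1/48
  (W=0, X=3, Y=1, Z=2) weight 1/288
  … 4 more
Group by Y:
  weight(Y=0) = 5/64
  weight(Y=1) = 1/64
  weight(Y=2) = 1/24
Total weight = 5/64 + 1/64 + 1/24 = 13/96
P(Y=0 | obs) = 5/64 / 13/96 = 15/26
P(Y=1 | obs) = 1/64 / 13/96 = 3/26
P(Y=2 | obs) = 1/24 / 13/96 = 4/13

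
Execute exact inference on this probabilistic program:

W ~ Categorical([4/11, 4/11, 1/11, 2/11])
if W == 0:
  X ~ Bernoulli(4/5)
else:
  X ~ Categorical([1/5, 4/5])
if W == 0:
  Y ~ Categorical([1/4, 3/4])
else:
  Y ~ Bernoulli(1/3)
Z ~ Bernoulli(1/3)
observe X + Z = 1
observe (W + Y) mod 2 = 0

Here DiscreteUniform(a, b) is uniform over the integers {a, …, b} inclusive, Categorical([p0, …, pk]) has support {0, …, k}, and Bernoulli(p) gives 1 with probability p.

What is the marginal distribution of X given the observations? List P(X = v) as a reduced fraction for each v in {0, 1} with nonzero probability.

Enumerate traces; 8 have nonzero weight after conditioning:
  (W=0, X=0, Y=0, Z=1) weight 1/165
  (W=0, X=1, Y=0, Z=0) weight 8/165
  (W=1, X=0, Y=1, Z=1) weight 4/495
  (W=1, X=1, Y=1, Z=0) weight 32/495
  (W=2, X=0, Y=0, Z=1) weight 2/495
  (W=2, X=1, Y=0, Z=0) weight 16/495
  (W=3, X=0, Y=1, Z=1) weight 2/495
  (W=3, X=1, Y=1, Z=0) weight 16/495
Group by X:
  weight(X=0) = 1/45
  weight(X=1) = 8/45
Total weight = 1/45 + 8/45 = 1/5
P(X=0 | obs) = 1/45 / 1/5 = 1/9
P(X=1 | obs) = 8/45 / 1/5 = 8/9

P(X=0) = 1/9, P(X=1) = 8/9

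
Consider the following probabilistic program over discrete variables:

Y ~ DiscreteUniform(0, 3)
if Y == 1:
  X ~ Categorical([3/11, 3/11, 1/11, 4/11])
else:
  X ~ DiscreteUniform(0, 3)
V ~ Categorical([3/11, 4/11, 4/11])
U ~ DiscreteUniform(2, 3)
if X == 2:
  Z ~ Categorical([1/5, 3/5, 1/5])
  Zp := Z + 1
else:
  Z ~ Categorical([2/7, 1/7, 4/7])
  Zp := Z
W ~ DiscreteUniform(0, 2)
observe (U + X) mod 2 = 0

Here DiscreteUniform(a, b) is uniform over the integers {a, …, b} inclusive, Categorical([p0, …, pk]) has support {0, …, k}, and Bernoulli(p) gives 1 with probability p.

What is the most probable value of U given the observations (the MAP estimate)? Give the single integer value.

Enumerate traces; 432 have nonzero weight after conditioning:
  (Y=0, X=0, V=0, U=2, Z=0, W=0) weight 1/1232
  (Y=0, X=0, V=0, U=2, Z=0, W=1) weight 1/1232
  (Y=0, X=0, V=0, U=2, Z=0, W=2) weight 1/1232
  (Y=0, X=0, V=0, U=2, Z=1, W=0) weight 1/2464
  (Y=0, X=0, V=0, U=2, Z=1, W=1) weight 1/2464
  (Y=0, X=0, V=0, U=2, Z=1, W=2) weight 1/2464
  (Y=0, X=0, V=0, U=2, Z=2, W=0) weight 1/616
  (Y=0, X=0, V=0, U=2, Z=2, W=1) weight 1/616
  (Y=0, X=1, V=0, U=3, Z=0, W=0) weight 1/1232
  … 423 more
Group by U:
  weight(U=2) = 41/176
  weight(U=3) = 47/176
Total weight = 41/176 + 47/176 = 1/2
P(U=2 | obs) = 41/176 / 1/2 = 41/88
P(U=3 | obs) = 47/176 / 1/2 = 47/88
argmax = 3

argmax_v P(U = v | obs) = 3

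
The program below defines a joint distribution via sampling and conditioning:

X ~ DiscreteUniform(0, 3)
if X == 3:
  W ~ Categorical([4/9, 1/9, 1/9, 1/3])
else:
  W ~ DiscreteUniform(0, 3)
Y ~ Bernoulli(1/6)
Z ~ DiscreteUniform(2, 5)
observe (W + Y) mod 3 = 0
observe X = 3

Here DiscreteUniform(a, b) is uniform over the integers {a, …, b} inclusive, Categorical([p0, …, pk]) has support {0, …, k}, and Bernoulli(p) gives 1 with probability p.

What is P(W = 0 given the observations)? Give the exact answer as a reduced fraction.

Enumerate traces; 12 have nonzero weight after conditioning:
  (X=3, W=0, Y=0, Z=2) weight 5/216
  (X=3, W=0, Y=0, Z=3) weight 5/216
  (X=3, W=0, Y=0, Z=4) weight 5/216
  (X=3, W=0, Y=0, Z=5) weight 5/216
  (X=3, W=2, Y=1, Z=2) weight 1/864
  (X=3, W=2, Y=1, Z=3) weight 1/864
  (X=3, W=2, Y=1, Z=4) weight 1/864
  (X=3, W=2, Y=1, Z=5) weight 1/864
  (X=3, W=3, Y=0, Z=2) weight 5/288
  … 3 more
Group by W:
  weight(W=0) = 5/54
  weight(W=2) = 1/216
  weight(W=3) = 5/72
Total weight = 5/54 + 1/216 + 5/72 = 1/6
P(W=0 | obs) = 5/54 / 1/6 = 5/9
P(W=2 | obs) = 1/216 / 1/6 = 1/36
P(W=3 | obs) = 5/72 / 1/6 = 5/12

P(W = 0 | obs) = 5/9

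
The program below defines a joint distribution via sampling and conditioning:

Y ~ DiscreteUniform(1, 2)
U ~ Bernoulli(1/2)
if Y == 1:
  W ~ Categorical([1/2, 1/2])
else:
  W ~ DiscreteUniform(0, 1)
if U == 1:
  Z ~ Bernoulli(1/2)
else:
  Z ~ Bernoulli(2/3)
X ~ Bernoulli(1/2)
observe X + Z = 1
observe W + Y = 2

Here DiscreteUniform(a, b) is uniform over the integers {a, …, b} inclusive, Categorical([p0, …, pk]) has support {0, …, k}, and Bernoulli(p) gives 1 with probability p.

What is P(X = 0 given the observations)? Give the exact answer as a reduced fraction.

P(X = 0 | obs) = 7/12

Enumerate traces; 8 have nonzero weight after conditioning:
  (Y=1, U=0, W=1, Z=0, X=1) weight 1/48
  (Y=1, U=0, W=1, Z=1, X=0) weight 1/24
  (Y=1, U=1, W=1, Z=0, X=1) weight 1/32
  (Y=1, U=1, W=1, Z=1, X=0) weight 1/32
  (Y=2, U=0, W=0, Z=0, X=1) weight 1/48
  (Y=2, U=0, W=0, Z=1, X=0) weight 1/24
  (Y=2, U=1, W=0, Z=0, X=1) weight 1/32
  (Y=2, U=1, W=0, Z=1, X=0) weight 1/32
Group by X:
  weight(X=0) = 7/48
  weight(X=1) = 5/48
Total weight = 7/48 + 5/48 = 1/4
P(X=0 | obs) = 7/48 / 1/4 = 7/12
P(X=1 | obs) = 5/48 / 1/4 = 5/12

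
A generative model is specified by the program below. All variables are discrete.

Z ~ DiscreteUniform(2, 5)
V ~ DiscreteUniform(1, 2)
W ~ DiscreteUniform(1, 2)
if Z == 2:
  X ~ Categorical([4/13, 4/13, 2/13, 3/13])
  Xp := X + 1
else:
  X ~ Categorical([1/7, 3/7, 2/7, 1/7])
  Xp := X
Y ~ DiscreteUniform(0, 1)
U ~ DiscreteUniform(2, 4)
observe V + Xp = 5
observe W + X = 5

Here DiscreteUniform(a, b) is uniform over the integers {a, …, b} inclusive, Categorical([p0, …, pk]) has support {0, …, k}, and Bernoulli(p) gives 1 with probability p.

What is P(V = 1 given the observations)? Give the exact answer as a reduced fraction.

Enumerate traces; 24 have nonzero weight after conditioning:
  (Z=2, V=1, W=2, X=3, Y=0, U=2) weight 1/416
  (Z=2, V=1, W=2, X=3, Y=0, U=3) weight 1/416
  (Z=2, V=1, W=2, X=3, Y=0, U=4) weight 1/416
  (Z=2, V=1, W=2, X=3, Y=1, U=2) weight 1/416
  (Z=2, V=1, W=2, X=3, Y=1, U=3) weight 1/416
  (Z=2, V=1, W=2, X=3, Y=1, U=4) weight 1/416
  (Z=3, V=2, W=2, X=3, Y=0, U=2) weight 1/672
  (Z=3, V=2, W=2, X=3, Y=0, U=3) weight 1/672
  … 16 more
Group by V:
  weight(V=1) = 3/208
  weight(V=2) = 3/112
Total weight = 3/208 + 3/112 = 15/364
P(V=1 | obs) = 3/208 / 15/364 = 7/20
P(V=2 | obs) = 3/112 / 15/364 = 13/20

P(V = 1 | obs) = 7/20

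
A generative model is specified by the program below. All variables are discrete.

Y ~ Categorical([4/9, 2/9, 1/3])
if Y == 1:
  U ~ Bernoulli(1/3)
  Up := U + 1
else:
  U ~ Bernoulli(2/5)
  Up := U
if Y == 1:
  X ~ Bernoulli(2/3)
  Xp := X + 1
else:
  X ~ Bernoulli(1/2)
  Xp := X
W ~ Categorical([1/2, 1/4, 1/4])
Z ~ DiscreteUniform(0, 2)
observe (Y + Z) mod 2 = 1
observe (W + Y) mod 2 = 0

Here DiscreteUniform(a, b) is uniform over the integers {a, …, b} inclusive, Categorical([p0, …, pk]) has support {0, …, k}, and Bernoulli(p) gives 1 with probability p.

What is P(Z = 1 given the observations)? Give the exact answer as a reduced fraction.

P(Z = 1 | obs) = 21/25

Enumerate traces; 24 have nonzero weight after conditioning:
  (Y=0, U=0, X=0, W=0, Z=1) weight 1/45
  (Y=0, U=0, X=0, W=2, Z=1) weight 1/90
  (Y=0, U=0, X=1, W=0, Z=1) weight 1/45
  (Y=0, U=0, X=1, W=2, Z=1) weight 1/90
  (Y=0, U=1, X=0, W=0, Z=1) weight 2/135
  (Y=0, U=1, X=0, W=2, Z=1) weight 1/135
  (Y=0, U=1, X=1, W=0, Z=1) weight 2/135
  (Y=0, U=1, X=1, W=2, Z=1) weight 1/135
  (Y=1, U=0, X=0, W=1, Z=0) weight 1/243
  (Y=1, U=0, X=0, W=1, Z=2) weight 1/243
  … 14 more
Group by Z:
  weight(Z=0) = 1/54
  weight(Z=1) = 7/36
  weight(Z=2) = 1/54
Total weight = 1/54 + 7/36 + 1/54 = 25/108
P(Z=0 | obs) = 1/54 / 25/108 = 2/25
P(Z=1 | obs) = 7/36 / 25/108 = 21/25
P(Z=2 | obs) = 1/54 / 25/108 = 2/25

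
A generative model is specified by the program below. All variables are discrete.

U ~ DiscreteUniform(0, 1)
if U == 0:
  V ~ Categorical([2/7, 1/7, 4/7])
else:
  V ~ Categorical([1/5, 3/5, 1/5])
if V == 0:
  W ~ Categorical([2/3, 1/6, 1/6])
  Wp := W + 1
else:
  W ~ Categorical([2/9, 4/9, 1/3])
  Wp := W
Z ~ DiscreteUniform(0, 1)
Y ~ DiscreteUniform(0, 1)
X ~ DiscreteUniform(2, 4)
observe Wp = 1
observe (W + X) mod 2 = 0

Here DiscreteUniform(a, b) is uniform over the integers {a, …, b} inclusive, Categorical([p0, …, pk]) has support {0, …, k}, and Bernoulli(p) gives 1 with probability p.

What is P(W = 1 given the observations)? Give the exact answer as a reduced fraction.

Enumerate traces; 32 have nonzero weight after conditioning:
  (U=0, V=0, W=0, Z=0, Y=0, X=2) weight 1/126
  (U=0, V=0, W=0, Z=0, Y=0, X=4) weight 1/126
  (U=0, V=0, W=0, Z=0, Y=1, X=2) weight 1/126
  (U=0, V=0, W=0, Z=0, Y=1, X=4) weight 1/126
  (U=0, V=0, W=0, Z=1, Y=0, X=2) weight 1/126
  (U=0, V=0, W=0, Z=1, Y=0, X=4) weight 1/126
  (U=0, V=0, W=0, Z=1, Y=1, X=2) weight 1/126
  (U=0, V=0, W=0, Z=1, Y=1, X=4) weight 1/126
  (U=0, V=1, W=1, Z=0, Y=0, X=3) weight 1/378
  … 23 more
Group by W:
  weight(W=0) = 34/315
  weight(W=1) = 106/945
Total weight = 34/315 + 106/945 = 208/945
P(W=0 | obs) = 34/315 / 208/945 = 51/104
P(W=1 | obs) = 106/945 / 208/945 = 53/104

P(W = 1 | obs) = 53/104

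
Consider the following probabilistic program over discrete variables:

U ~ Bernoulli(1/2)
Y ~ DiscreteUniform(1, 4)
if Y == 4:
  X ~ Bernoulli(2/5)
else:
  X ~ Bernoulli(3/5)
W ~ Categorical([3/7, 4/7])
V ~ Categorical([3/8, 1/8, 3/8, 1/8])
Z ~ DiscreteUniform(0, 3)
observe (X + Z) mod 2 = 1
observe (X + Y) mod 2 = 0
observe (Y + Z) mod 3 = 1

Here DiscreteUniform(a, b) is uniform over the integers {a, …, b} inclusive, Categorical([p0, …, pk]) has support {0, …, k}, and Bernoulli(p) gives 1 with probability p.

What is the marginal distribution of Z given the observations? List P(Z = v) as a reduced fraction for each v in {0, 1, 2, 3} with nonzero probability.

P(Z=0) = 1/2, P(Z=3) = 1/2

Enumerate traces; 32 have nonzero weight after conditioning:
  (U=0, Y=1, X=1, W=0, V=0, Z=0) weight 27/8960
  (U=0, Y=1, X=1, W=0, V=1, Z=0) weight 9/8960
  (U=0, Y=1, X=1, W=0, V=2, Z=0) weight 27/8960
  (U=0, Y=1, X=1, W=0, V=3, Z=0) weight 9/8960
  (U=0, Y=1, X=1, W=1, V=0, Z=0) weight 9/2240
  (U=0, Y=1, X=1, W=1, V=1, Z=0) weight 3/2240
  (U=0, Y=1, X=1, W=1, V=2, Z=0) weight 9/2240
  (U=0, Y=1, X=1, W=1, V=3, Z=0) weight 3/2240
  (U=0, Y=4, X=0, W=0, V=0, Z=3) weight 27/8960
  … 23 more
Group by Z:
  weight(Z=0) = 3/80
  weight(Z=3) = 3/80
Total weight = 3/80 + 3/80 = 3/40
P(Z=0 | obs) = 3/80 / 3/40 = 1/2
P(Z=3 | obs) = 3/80 / 3/40 = 1/2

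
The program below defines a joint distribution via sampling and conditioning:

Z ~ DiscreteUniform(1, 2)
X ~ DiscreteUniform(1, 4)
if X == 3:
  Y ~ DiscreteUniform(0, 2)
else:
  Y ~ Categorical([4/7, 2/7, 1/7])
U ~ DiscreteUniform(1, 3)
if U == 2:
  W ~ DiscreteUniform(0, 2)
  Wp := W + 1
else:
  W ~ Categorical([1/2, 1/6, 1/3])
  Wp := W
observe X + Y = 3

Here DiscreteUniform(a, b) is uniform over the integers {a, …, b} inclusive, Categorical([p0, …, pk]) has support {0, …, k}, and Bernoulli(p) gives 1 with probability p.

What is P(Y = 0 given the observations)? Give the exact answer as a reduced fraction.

Enumerate traces; 54 have nonzero weight after conditioning:
  (Z=1, X=1, Y=2, U=1, W=0) weight 1/336
  (Z=1, X=1, Y=2, U=1, W=1) weight 1/1008
  (Z=1, X=1, Y=2, U=1, W=2) weight 1/504
  (Z=1, X=1, Y=2, U=2, W=0) weight 1/504
  (Z=1, X=1, Y=2, U=2, W=1) weight 1/504
  (Z=1, X=1, Y=2, U=2, W=2) weight 1/504
  (Z=1, X=1, Y=2, U=3, W=0) weight 1/336
  (Z=1, X=1, Y=2, U=3, W=1) weight 1/1008
  (Z=1, X=2, Y=1, U=1, W=0) weight 1/168
  (Z=1, X=3, Y=0, U=1, W=0) weight 1/144
  … 44 more
Group by Y:
  weight(Y=0) = 1/12
  weight(Y=1) = 1/14
  weight(Y=2) = 1/28
Total weight = 1/12 + 1/14 + 1/28 = 4/21
P(Y=0 | obs) = 1/12 / 4/21 = 7/16
P(Y=1 | obs) = 1/14 / 4/21 = 3/8
P(Y=2 | obs) = 1/28 / 4/21 = 3/16

P(Y = 0 | obs) = 7/16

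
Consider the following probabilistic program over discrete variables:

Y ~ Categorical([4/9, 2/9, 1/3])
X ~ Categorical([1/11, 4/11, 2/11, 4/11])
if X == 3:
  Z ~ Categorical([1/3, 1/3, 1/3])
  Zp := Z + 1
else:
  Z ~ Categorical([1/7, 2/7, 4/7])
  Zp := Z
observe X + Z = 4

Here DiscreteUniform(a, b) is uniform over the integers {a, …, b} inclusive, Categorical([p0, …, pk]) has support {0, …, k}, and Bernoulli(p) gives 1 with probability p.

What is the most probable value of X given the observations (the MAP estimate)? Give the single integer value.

Enumerate traces; 6 have nonzero weight after conditioning:
  (Y=0, X=2, Z=2) weight 32/693
  (Y=0, X=3, Z=1) weight 16/297
  (Y=1, X=2, Z=2) weight 16/693
  (Y=1, X=3, Z=1) weight 8/297
  (Y=2, X=2, Z=2) weight 8/231
  (Y=2, X=3, Z=1) weight 4/99
Group by X:
  weight(X=2) = 8/77
  weight(X=3) = 4/33
Total weight = 8/77 + 4/33 = 52/231
P(X=2 | obs) = 8/77 / 52/231 = 6/13
P(X=3 | obs) = 4/33 / 52/231 = 7/13
argmax = 3

argmax_v P(X = v | obs) = 3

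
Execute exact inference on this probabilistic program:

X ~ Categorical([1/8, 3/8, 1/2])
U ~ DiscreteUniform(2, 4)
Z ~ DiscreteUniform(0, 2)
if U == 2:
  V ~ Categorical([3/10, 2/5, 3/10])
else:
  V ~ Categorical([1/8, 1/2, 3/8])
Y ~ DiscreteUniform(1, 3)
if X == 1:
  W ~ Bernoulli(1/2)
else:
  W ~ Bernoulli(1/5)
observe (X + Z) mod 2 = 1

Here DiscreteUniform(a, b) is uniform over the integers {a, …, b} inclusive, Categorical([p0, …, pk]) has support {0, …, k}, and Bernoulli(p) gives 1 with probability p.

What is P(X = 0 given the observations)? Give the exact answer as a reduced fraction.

P(X = 0 | obs) = 1/11

Enumerate traces; 216 have nonzero weight after conditioning:
  (X=0, U=2, Z=1, V=0, Y=1, W=0) weight 1/900
  (X=0, U=2, Z=1, V=0, Y=1, W=1) weight 1/3600
  (X=0, U=2, Z=1, V=0, Y=2, W=0) weight 1/900
  (X=0, U=2, Z=1, V=0, Y=2, W=1) weight 1/3600
  (X=0, U=2, Z=1, V=0, Y=3, W=0) weight 1/900
  (X=0, U=2, Z=1, V=0, Y=3, W=1) weight 1/3600
  (X=0, U=2, Z=1, V=1, Y=1, W=0) weight 1/675
  (X=0, U=2, Z=1, V=1, Y=1, W=1) weight 1/2700
  (X=1, U=2, Z=0, V=0, Y=1, W=0) weight 1/480
  (X=2, U=2, Z=1, V=0, Y=1, W=0) weight 1/225
  … 206 more
Group by X:
  weight(X=0) = 1/24
  weight(X=1) = 1/4
  weight(X=2) = 1/6
Total weight = 1/24 + 1/4 + 1/6 = 11/24
P(X=0 | obs) = 1/24 / 11/24 = 1/11
P(X=1 | obs) = 1/4 / 11/24 = 6/11
P(X=2 | obs) = 1/6 / 11/24 = 4/11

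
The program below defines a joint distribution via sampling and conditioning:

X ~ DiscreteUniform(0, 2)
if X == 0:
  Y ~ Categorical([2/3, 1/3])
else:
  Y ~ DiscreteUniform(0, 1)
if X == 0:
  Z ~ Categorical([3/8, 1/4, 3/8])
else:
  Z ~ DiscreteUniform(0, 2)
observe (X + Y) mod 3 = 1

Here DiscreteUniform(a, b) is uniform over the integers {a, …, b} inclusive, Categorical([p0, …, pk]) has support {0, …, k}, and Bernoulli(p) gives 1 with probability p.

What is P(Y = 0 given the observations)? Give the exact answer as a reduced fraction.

Enumerate traces; 6 have nonzero weight after conditioning:
  (X=0, Y=1, Z=0) weight 1/24
  (X=0, Y=1, Z=1) weight 1/36
  (X=0, Y=1, Z=2) weight 1/24
  (X=1, Y=0, Z=0) weight 1/18
  (X=1, Y=0, Z=1) weight 1/18
  (X=1, Y=0, Z=2) weight 1/18
Group by Y:
  weight(Y=0) = 1/6
  weight(Y=1) = 1/9
Total weight = 1/6 + 1/9 = 5/18
P(Y=0 | obs) = 1/6 / 5/18 = 3/5
P(Y=1 | obs) = 1/9 / 5/18 = 2/5

P(Y = 0 | obs) = 3/5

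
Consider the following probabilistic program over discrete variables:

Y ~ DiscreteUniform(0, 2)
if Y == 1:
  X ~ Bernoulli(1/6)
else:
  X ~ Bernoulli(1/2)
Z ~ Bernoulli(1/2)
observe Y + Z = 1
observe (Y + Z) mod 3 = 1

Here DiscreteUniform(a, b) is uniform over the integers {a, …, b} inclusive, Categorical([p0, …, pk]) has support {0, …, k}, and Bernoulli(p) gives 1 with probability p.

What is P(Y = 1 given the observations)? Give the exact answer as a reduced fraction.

P(Y = 1 | obs) = 1/2

Enumerate traces; 4 have nonzero weight after conditioning:
  (Y=0, X=0, Z=1) weight 1/12
  (Y=0, X=1, Z=1) weight 1/12
  (Y=1, X=0, Z=0) weight 5/36
  (Y=1, X=1, Z=0) weight 1/36
Group by Y:
  weight(Y=0) = 1/6
  weight(Y=1) = 1/6
Total weight = 1/6 + 1/6 = 1/3
P(Y=0 | obs) = 1/6 / 1/3 = 1/2
P(Y=1 | obs) = 1/6 / 1/3 = 1/2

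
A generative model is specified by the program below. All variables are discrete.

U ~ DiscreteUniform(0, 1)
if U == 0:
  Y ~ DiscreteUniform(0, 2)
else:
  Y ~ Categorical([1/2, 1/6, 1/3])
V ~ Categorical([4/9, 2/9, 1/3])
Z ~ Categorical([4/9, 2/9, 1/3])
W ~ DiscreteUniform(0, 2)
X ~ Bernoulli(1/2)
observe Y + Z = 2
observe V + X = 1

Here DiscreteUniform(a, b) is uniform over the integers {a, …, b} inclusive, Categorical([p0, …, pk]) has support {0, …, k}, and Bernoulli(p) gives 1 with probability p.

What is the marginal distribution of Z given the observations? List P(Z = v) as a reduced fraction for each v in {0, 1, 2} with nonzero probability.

P(Z=0) = 16/37, P(Z=1) = 6/37, P(Z=2) = 15/37

Enumerate traces; 36 have nonzero weight after conditioning:
  (U=0, Y=0, V=0, Z=2, W=0, X=1) weight 1/243
  (U=0, Y=0, V=0, Z=2, W=1, X=1) weight 1/243
  (U=0, Y=0, V=0, Z=2, W=2, X=1) weight 1/243
  (U=0, Y=0, V=1, Z=2, W=0, X=0) weight 1/486
  (U=0, Y=0, V=1, Z=2, W=1, X=0) weight 1/486
  (U=0, Y=0, V=1, Z=2, W=2, X=0) weight 1/486
  (U=0, Y=1, V=0, Z=1, W=0, X=1) weight 2/729
  (U=0, Y=1, V=0, Z=1, W=1, X=1) weight 2/729
  (U=0, Y=2, V=0, Z=0, W=0, X=1) weight 4/729
  … 27 more
Group by Z:
  weight(Z=0) = 4/81
  weight(Z=1) = 1/54
  weight(Z=2) = 5/108
Total weight = 4/81 + 1/54 + 5/108 = 37/324
P(Z=0 | obs) = 4/81 / 37/324 = 16/37
P(Z=1 | obs) = 1/54 / 37/324 = 6/37
P(Z=2 | obs) = 5/108 / 37/324 = 15/37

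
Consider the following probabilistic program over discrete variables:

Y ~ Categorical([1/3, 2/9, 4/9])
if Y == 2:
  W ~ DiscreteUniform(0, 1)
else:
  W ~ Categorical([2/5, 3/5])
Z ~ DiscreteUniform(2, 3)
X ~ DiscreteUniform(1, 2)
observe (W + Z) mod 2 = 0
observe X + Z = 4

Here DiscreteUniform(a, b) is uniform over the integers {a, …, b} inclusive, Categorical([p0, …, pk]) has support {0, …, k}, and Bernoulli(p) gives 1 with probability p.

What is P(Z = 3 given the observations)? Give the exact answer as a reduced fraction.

P(Z = 3 | obs) = 5/9

Enumerate traces; 6 have nonzero weight after conditioning:
  (Y=0, W=0, Z=2, X=2) weight 1/30
  (Y=0, W=1, Z=3, X=1) weight 1/20
  (Y=1, W=0, Z=2, X=2) weight 1/45
  (Y=1, W=1, Z=3, X=1) weight 1/30
  (Y=2, W=0, Z=2, X=2) weight 1/18
  (Y=2, W=1, Z=3, X=1) weight 1/18
Group by Z:
  weight(Z=2) = 1/9
  weight(Z=3) = 5/36
Total weight = 1/9 + 5/36 = 1/4
P(Z=2 | obs) = 1/9 / 1/4 = 4/9
P(Z=3 | obs) = 5/36 / 1/4 = 5/9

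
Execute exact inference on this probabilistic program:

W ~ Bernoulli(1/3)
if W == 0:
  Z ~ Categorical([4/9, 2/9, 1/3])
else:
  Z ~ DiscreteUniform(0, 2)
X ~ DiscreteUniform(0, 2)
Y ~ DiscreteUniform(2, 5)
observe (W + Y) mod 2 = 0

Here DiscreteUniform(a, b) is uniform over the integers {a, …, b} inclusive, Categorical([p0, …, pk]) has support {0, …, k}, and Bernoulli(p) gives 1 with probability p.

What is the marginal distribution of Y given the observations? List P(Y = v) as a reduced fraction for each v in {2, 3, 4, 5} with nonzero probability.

P(Y=2) = 1/3, P(Y=3) = 1/6, P(Y=4) = 1/3, P(Y=5) = 1/6

Enumerate traces; 36 have nonzero weight after conditioning:
  (W=0, Z=0, X=0, Y=2) weight 2/81
  (W=0, Z=0, X=0, Y=4) weight 2/81
  (W=0, Z=0, X=1, Y=2) weight 2/81
  (W=0, Z=0, X=1, Y=4) weight 2/81
  (W=0, Z=0, X=2, Y=2) weight 2/81
  (W=0, Z=0, X=2, Y=4) weight 2/81
  (W=0, Z=1, X=0, Y=2) weight 1/81
  (W=0, Z=1, X=0, Y=4) weight 1/81
  (W=1, Z=0, X=0, Y=3) weight 1/108
  (W=1, Z=0, X=0, Y=5) weight 1/108
  … 26 more
Group by Y:
  weight(Y=2) = 1/6
  weight(Y=3) = 1/12
  weight(Y=4) = 1/6
  weight(Y=5) = 1/12
Total weight = 1/6 + 1/12 + 1/6 + 1/12 = 1/2
P(Y=2 | obs) = 1/6 / 1/2 = 1/3
P(Y=3 | obs) = 1/12 / 1/2 = 1/6
P(Y=4 | obs) = 1/6 / 1/2 = 1/3
P(Y=5 | obs) = 1/12 / 1/2 = 1/6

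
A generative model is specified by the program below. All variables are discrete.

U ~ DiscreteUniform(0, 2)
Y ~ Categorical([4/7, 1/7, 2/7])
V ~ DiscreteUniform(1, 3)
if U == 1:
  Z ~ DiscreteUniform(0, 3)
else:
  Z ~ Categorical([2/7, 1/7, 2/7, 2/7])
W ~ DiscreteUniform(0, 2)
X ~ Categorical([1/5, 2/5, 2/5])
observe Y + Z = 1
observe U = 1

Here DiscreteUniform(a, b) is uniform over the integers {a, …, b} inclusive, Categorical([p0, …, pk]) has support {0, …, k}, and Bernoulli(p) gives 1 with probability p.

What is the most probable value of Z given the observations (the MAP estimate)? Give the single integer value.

Enumerate traces; 54 have nonzero weight after conditioning:
  (U=1, Y=0, V=1, Z=1, W=0, X=0) weight 1/945
  (U=1, Y=0, V=1, Z=1, W=0, X=1) weight 2/945
  (U=1, Y=0, V=1, Z=1, W=0, X=2) weight 2/945
  (U=1, Y=0, V=1, Z=1, W=1, X=0) weight 1/945
  (U=1, Y=0, V=1, Z=1, W=1, X=1) weight 2/945
  (U=1, Y=0, V=1, Z=1, W=1, X=2) weight 2/945
  (U=1, Y=0, V=1, Z=1, W=2, X=0) weight 1/945
  (U=1, Y=0, V=1, Z=1, W=2, X=1) weight 2/945
  (U=1, Y=1, V=1, Z=0, W=0, X=0) weight 1/3780
  … 45 more
Group by Z:
  weight(Z=0) = 1/84
  weight(Z=1) = 1/21
Total weight = 1/84 + 1/21 = 5/84
P(Z=0 | obs) = 1/84 / 5/84 = 1/5
P(Z=1 | obs) = 1/21 / 5/84 = 4/5
argmax = 1

argmax_v P(Z = v | obs) = 1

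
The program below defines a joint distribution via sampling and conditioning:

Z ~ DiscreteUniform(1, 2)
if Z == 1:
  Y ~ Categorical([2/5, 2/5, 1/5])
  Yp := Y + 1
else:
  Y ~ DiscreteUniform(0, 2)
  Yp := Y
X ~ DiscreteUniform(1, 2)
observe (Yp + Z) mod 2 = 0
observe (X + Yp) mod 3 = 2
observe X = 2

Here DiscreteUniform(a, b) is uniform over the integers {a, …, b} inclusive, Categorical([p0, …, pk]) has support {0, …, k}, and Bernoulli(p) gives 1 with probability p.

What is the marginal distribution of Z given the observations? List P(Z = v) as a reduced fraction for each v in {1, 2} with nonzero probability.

P(Z=1) = 3/8, P(Z=2) = 5/8

Enumerate traces; 2 have nonzero weight after conditioning:
  (Z=1, Y=2, X=2) weight 1/20
  (Z=2, Y=0, X=2) weight 1/12
Group by Z:
  weight(Z=1) = 1/20
  weight(Z=2) = 1/12
Total weight = 1/20 + 1/12 = 2/15
P(Z=1 | obs) = 1/20 / 2/15 = 3/8
P(Z=2 | obs) = 1/12 / 2/15 = 5/8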